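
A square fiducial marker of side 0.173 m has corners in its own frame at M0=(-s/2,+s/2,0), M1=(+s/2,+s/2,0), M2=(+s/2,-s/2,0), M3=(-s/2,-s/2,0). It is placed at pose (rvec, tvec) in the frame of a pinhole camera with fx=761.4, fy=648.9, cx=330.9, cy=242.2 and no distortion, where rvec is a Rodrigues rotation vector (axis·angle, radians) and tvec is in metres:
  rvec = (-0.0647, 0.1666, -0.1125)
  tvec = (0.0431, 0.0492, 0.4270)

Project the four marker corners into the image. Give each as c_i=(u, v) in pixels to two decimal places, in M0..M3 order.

c0=(274.03, 458.83) c1=(587.52, 441.43) c2=(546.34, 169.94) c3=(244.35, 203.83)

Intrinsics K: fx=761.4, fy=648.9, cx=330.9, cy=242.2
Marker side s = 0.173 m; corners in marker frame (Z=0):
  M0 = (-0.0865, +0.0865, 0)
  M1 = (+0.0865, +0.0865, 0)
  M2 = (+0.0865, -0.0865, 0)
  M3 = (-0.0865, -0.0865, 0)
rvec = (-0.0647, 0.1666, -0.1125), |rvec| = θ = 0.21118 rad = 12.100°
Rodrigues: sinθ=0.20962, 1−cosθ=0.02222; R = I + sinθ·[k]× + (1−cosθ)·[k]×²:
    [+0.97987 +0.10630 +0.16899]
    [-0.11704 +0.99161 +0.05488]
    [-0.16174 -0.07356 +0.98409]
t = (0.0431, 0.0492, 0.4270) m
M0: Pc = R·M0+t = (-0.03246, +0.14510, +0.43463); u = 761.4·(-0.03246)/0.43463 + 330.9 = 274.0280, v = 648.9·(+0.14510)/0.43463 + 242.2 = 458.8313
M1: Pc = R·M1+t = (+0.13705, +0.12485, +0.40665); u = 761.4·(+0.13705)/0.40665 + 330.9 = 587.5166, v = 648.9·(+0.12485)/0.40665 + 242.2 = 441.4284
M2: Pc = R·M2+t = (+0.11866, -0.04670, +0.41937); u = 761.4·(+0.11866)/0.41937 + 330.9 = 546.3430, v = 648.9·(-0.04670)/0.41937 + 242.2 = 169.9439
M3: Pc = R·M3+t = (-0.05085, -0.02645, +0.44735); u = 761.4·(-0.05085)/0.44735 + 330.9 = 244.3471, v = 648.9·(-0.02645)/0.44735 + 242.2 = 203.8324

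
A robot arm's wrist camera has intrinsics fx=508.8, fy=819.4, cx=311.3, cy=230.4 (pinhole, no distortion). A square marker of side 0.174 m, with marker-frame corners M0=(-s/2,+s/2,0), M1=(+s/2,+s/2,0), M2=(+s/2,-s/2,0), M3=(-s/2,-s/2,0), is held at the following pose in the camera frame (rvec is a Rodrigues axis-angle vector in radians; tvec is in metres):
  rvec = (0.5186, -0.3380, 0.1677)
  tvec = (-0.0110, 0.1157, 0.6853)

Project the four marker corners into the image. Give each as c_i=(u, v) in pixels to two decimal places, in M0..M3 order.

Intrinsics K: fx=508.8, fy=819.4, cx=311.3, cy=230.4
Marker side s = 0.174 m; corners in marker frame (Z=0):
  M0 = (-0.0870, +0.0870, 0)
  M1 = (+0.0870, +0.0870, 0)
  M2 = (+0.0870, -0.0870, 0)
  M3 = (-0.0870, -0.0870, 0)
rvec = (0.5186, -0.3380, 0.1677), |rvec| = θ = 0.64134 rad = 36.746°
Rodrigues: sinθ=0.59827, 1−cosθ=0.19870; R = I + sinθ·[k]× + (1−cosθ)·[k]×²:
    [+0.93122 -0.24112 -0.27329]
    [+0.07176 +0.85649 -0.51116]
    [+0.35732 +0.45639 +0.81488]
t = (-0.0110, 0.1157, 0.6853) m
M0: Pc = R·M0+t = (-0.11299, +0.18397, +0.69392); u = 508.8·(-0.11299)/0.69392 + 311.3 = 228.4501, v = 819.4·(+0.18397)/0.69392 + 230.4 = 447.6388
M1: Pc = R·M1+t = (+0.04904, +0.19646, +0.75609); u = 508.8·(+0.04904)/0.75609 + 311.3 = 344.3001, v = 819.4·(+0.19646)/0.75609 + 230.4 = 443.3067
M2: Pc = R·M2+t = (+0.09099, +0.04743, +0.67668); u = 508.8·(+0.09099)/0.67668 + 311.3 = 379.7187, v = 819.4·(+0.04743)/0.67668 + 230.4 = 287.8317
M3: Pc = R·M3+t = (-0.07104, +0.03494, +0.61451); u = 508.8·(-0.07104)/0.61451 + 311.3 = 252.4810, v = 819.4·(+0.03494)/0.61451 + 230.4 = 276.9935

c0=(228.45, 447.64) c1=(344.30, 443.31) c2=(379.72, 287.83) c3=(252.48, 276.99)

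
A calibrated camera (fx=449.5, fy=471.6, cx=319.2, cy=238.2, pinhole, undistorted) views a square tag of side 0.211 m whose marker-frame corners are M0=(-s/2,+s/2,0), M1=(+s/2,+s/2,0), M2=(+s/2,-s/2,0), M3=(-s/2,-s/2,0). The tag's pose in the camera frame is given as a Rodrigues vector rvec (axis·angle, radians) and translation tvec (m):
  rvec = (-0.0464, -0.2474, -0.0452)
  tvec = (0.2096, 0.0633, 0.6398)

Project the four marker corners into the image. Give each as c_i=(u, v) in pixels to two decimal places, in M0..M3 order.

Intrinsics K: fx=449.5, fy=471.6, cx=319.2, cy=238.2
Marker side s = 0.211 m; corners in marker frame (Z=0):
  M0 = (-0.1055, +0.1055, 0)
  M1 = (+0.1055, +0.1055, 0)
  M2 = (+0.1055, -0.1055, 0)
  M3 = (-0.1055, -0.1055, 0)
rvec = (-0.0464, -0.2474, -0.0452), |rvec| = θ = 0.25574 rad = 14.653°
Rodrigues: sinθ=0.25296, 1−cosθ=0.03252; R = I + sinθ·[k]× + (1−cosθ)·[k]×²:
    [+0.96855 +0.05042 -0.24367]
    [-0.03900 +0.99791 +0.05146]
    [+0.24575 -0.04034 +0.96849]
t = (0.2096, 0.0633, 0.6398) m
M0: Pc = R·M0+t = (+0.11274, +0.17269, +0.60962); u = 449.5·(+0.11274)/0.60962 + 319.2 = 402.3266, v = 471.6·(+0.17269)/0.60962 + 238.2 = 371.7964
M1: Pc = R·M1+t = (+0.31710, +0.16447, +0.66147); u = 449.5·(+0.31710)/0.66147 + 319.2 = 534.6843, v = 471.6·(+0.16447)/0.66147 + 238.2 = 355.4565
M2: Pc = R·M2+t = (+0.30646, -0.04609, +0.66998); u = 449.5·(+0.30646)/0.66998 + 319.2 = 524.8098, v = 471.6·(-0.04609)/0.66998 + 238.2 = 205.7542
M3: Pc = R·M3+t = (+0.10210, -0.03787, +0.61813); u = 449.5·(+0.10210)/0.61813 + 319.2 = 393.4461, v = 471.6·(-0.03787)/0.61813 + 238.2 = 209.3107

c0=(402.33, 371.80) c1=(534.68, 355.46) c2=(524.81, 205.75) c3=(393.45, 209.31)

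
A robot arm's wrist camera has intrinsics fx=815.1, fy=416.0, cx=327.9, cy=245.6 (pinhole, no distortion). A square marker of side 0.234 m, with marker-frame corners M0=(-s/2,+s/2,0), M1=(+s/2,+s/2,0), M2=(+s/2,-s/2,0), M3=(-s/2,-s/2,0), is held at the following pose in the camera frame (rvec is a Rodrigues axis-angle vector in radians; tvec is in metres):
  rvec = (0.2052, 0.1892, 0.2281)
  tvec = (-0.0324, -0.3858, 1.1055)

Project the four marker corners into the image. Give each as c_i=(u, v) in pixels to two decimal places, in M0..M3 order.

c0=(208.74, 136.18) c1=(368.67, 153.66) c2=(407.36, 61.64) c3=(238.52, 46.51)

Intrinsics K: fx=815.1, fy=416.0, cx=327.9, cy=245.6
Marker side s = 0.234 m; corners in marker frame (Z=0):
  M0 = (-0.1170, +0.1170, 0)
  M1 = (+0.1170, +0.1170, 0)
  M2 = (+0.1170, -0.1170, 0)
  M3 = (-0.1170, -0.1170, 0)
rvec = (0.2052, 0.1892, 0.2281), |rvec| = θ = 0.36046 rad = 20.653°
Rodrigues: sinθ=0.35271, 1−cosθ=0.06427; R = I + sinθ·[k]× + (1−cosθ)·[k]×²:
    [+0.95656 -0.20399 +0.20828]
    [+0.24240 +0.95344 -0.17944]
    [-0.16198 +0.22213 +0.96147]
t = (-0.0324, -0.3858, 1.1055) m
M0: Pc = R·M0+t = (-0.16818, -0.30261, +1.15044); u = 815.1·(-0.16818)/1.15044 + 327.9 = 208.7395, v = 416.0·(-0.30261)/1.15044 + 245.6 = 136.1768
M1: Pc = R·M1+t = (+0.05565, -0.24589, +1.11254); u = 815.1·(+0.05565)/1.11254 + 327.9 = 368.6725, v = 416.0·(-0.24589)/1.11254 + 245.6 = 153.6578
M2: Pc = R·M2+t = (+0.10338, -0.46899, +1.06056); u = 815.1·(+0.10338)/1.06056 + 327.9 = 407.3567, v = 416.0·(-0.46899)/1.06056 + 245.6 = 61.6397
M3: Pc = R·M3+t = (-0.12045, -0.52571, +1.09846); u = 815.1·(-0.12045)/1.09846 + 327.9 = 238.5210, v = 416.0·(-0.52571)/1.09846 + 245.6 = 46.5067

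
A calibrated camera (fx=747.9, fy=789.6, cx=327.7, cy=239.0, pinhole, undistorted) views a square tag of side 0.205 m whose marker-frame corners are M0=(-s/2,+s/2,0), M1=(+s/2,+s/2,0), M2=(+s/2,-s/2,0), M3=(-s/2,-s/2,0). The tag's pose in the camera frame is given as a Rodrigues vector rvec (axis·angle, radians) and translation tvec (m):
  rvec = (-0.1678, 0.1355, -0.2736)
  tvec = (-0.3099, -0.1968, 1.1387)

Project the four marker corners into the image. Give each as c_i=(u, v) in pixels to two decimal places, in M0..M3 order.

c0=(75.58, 189.52) c1=(202.36, 147.73) c2=(172.10, 16.68) c3=(49.97, 59.66)

Intrinsics K: fx=747.9, fy=789.6, cx=327.7, cy=239.0
Marker side s = 0.205 m; corners in marker frame (Z=0):
  M0 = (-0.1025, +0.1025, 0)
  M1 = (+0.1025, +0.1025, 0)
  M2 = (+0.1025, -0.1025, 0)
  M3 = (-0.1025, -0.1025, 0)
rvec = (-0.1678, 0.1355, -0.2736), |rvec| = θ = 0.34839 rad = 19.961°
Rodrigues: sinθ=0.34138, 1−cosθ=0.06008; R = I + sinθ·[k]× + (1−cosθ)·[k]×²:
    [+0.95386 +0.25684 +0.15550]
    [-0.27935 +0.94901 +0.14608]
    [-0.11005 -0.18278 +0.97698]
t = (-0.3099, -0.1968, 1.1387) m
M0: Pc = R·M0+t = (-0.38134, -0.07089, +1.13125); u = 747.9·(-0.38134)/1.13125 + 327.7 = 75.5821, v = 789.6·(-0.07089)/1.13125 + 239.0 = 189.5176
M1: Pc = R·M1+t = (-0.18580, -0.12816, +1.10869); u = 747.9·(-0.18580)/1.10869 + 327.7 = 202.3607, v = 789.6·(-0.12816)/1.10869 + 239.0 = 147.7251
M2: Pc = R·M2+t = (-0.23846, -0.32271, +1.14615); u = 747.9·(-0.23846)/1.14615 + 327.7 = 172.1004, v = 789.6·(-0.32271)/1.14615 + 239.0 = 16.6828
M3: Pc = R·M3+t = (-0.43400, -0.26544, +1.16871); u = 747.9·(-0.43400)/1.16871 + 327.7 = 49.9705, v = 789.6·(-0.26544)/1.16871 + 239.0 = 59.6650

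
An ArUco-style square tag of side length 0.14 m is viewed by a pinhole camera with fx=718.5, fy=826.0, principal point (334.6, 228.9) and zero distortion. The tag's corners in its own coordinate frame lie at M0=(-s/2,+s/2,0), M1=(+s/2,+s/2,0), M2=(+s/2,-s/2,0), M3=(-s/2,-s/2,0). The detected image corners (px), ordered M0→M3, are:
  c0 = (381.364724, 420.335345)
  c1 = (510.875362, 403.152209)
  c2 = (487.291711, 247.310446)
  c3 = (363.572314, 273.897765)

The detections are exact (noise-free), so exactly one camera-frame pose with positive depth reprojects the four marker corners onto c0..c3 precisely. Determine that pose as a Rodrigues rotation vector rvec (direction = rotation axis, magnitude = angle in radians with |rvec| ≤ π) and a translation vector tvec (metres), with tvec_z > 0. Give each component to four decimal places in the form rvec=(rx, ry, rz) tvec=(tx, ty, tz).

Intrinsics K: fx=718.5, fy=826.0, cx=334.6, cy=228.9
Marker side s = 0.14 m; corners in marker frame (Z=0):
  M0 = (-0.0700, +0.0700, 0)
  M1 = (+0.0700, +0.0700, 0)
  M2 = (+0.0700, -0.0700, 0)
  M3 = (-0.0700, -0.0700, 0)
Detected image corners:
  c0 = (381.364724, 420.335345) px
  c1 = (510.875362, 403.152209) px
  c2 = (487.291711, 247.310446) px
  c3 = (363.572314, 273.897765) px
Planar DLT: solve 8×8 A·h = b for H (H[2,2]=1):
  H  [+694.69404 +38.90974 +433.46747]
  H  [-318.39900 +994.99607 +335.22887]
  H  [-0.48038 -0.24822 +1.00000]
B = K⁻¹H; ‖b₁‖=1.308405, ‖b₂‖=1.308405; λ = 2/(‖b₁‖+‖b₂‖) = 0.764289, sign → tz>0 ⇒ λ=+0.764289
r₁ = λ·B[:,0] = (+0.90995,-0.19287,-0.36715); r₂ = λ·B[:,1] = (+0.12974,+0.97323,-0.18971)
r₃ = r₁×r₂ = (+0.39391,+0.12499,+0.91061); SVD([r₁ r₂ r₃]) → R = UVᵀ:
  R  [+0.90995 +0.12974 +0.39391]
  R  [-0.19287 +0.97323 +0.12499]
  R  [-0.36715 -0.18971 +0.91061]
t = (+0.10517, +0.09839, +0.76429) m
tr R = 2.793787; θ = arccos((tr R − 1)/2) = 0.458102 rad = 26.247°
axis k = ((R−Rᵀ)₃₂, (R−Rᵀ)₁₃, (R−Rᵀ)₂₁) / (2 sinθ) = (-0.355798, +0.860453, -0.364731)
rvec = θ·k = (-0.162992, +0.394175, -0.167084)

rvec=(-0.1630, 0.3942, -0.1671) tvec=(0.1052, 0.0984, 0.7643)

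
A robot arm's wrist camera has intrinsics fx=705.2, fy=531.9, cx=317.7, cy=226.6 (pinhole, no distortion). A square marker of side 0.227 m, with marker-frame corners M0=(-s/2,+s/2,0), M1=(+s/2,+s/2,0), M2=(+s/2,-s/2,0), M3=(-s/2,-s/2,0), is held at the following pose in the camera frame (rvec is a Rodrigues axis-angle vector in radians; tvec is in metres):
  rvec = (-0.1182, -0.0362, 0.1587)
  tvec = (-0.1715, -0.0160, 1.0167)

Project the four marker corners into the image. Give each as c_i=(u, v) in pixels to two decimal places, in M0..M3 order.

c0=(105.33, 267.64) c1=(263.62, 286.56) c2=(289.14, 170.42) c3=(135.21, 151.31)

Intrinsics K: fx=705.2, fy=531.9, cx=317.7, cy=226.6
Marker side s = 0.227 m; corners in marker frame (Z=0):
  M0 = (-0.1135, +0.1135, 0)
  M1 = (+0.1135, +0.1135, 0)
  M2 = (+0.1135, -0.1135, 0)
  M3 = (-0.1135, -0.1135, 0)
rvec = (-0.1182, -0.0362, 0.1587), |rvec| = θ = 0.20117 rad = 11.526°
Rodrigues: sinθ=0.19981, 1−cosθ=0.02017; R = I + sinθ·[k]× + (1−cosθ)·[k]×²:
    [+0.98680 -0.15550 -0.04530]
    [+0.15976 +0.98049 +0.11454]
    [+0.02661 -0.12027 +0.99238]
t = (-0.1715, -0.0160, 1.0167) m
M0: Pc = R·M0+t = (-0.30115, +0.07715, +1.00003); u = 705.2·(-0.30115)/1.00003 + 317.7 = 105.3349, v = 531.9·(+0.07715)/1.00003 + 226.6 = 267.6360
M1: Pc = R·M1+t = (-0.07715, +0.11342, +1.00607); u = 705.2·(-0.07715)/1.00607 + 317.7 = 263.6236, v = 531.9·(+0.11342)/1.00607 + 226.6 = 286.5634
M2: Pc = R·M2+t = (-0.04185, -0.10915, +1.03337); u = 705.2·(-0.04185)/1.03337 + 317.7 = 289.1408, v = 531.9·(-0.10915)/1.03337 + 226.6 = 170.4168
M3: Pc = R·M3+t = (-0.26585, -0.14542, +1.02733); u = 705.2·(-0.26585)/1.02733 + 317.7 = 135.2086, v = 531.9·(-0.14542)/1.02733 + 226.6 = 151.3096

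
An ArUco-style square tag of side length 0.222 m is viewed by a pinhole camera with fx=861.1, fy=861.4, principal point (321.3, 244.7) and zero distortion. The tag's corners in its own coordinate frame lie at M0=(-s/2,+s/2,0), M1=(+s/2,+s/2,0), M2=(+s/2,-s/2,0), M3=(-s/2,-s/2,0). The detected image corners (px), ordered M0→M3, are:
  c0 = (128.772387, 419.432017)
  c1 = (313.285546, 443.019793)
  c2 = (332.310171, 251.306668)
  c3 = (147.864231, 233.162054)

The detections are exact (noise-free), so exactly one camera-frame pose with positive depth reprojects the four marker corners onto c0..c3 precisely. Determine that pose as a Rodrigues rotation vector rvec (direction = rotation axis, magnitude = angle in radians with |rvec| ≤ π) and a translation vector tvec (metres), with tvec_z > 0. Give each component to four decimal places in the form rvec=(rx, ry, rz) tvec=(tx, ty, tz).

Intrinsics K: fx=861.1, fy=861.4, cx=321.3, cy=244.7
Marker side s = 0.222 m; corners in marker frame (Z=0):
  M0 = (-0.1110, +0.1110, 0)
  M1 = (+0.1110, +0.1110, 0)
  M2 = (+0.1110, -0.1110, 0)
  M3 = (-0.1110, -0.1110, 0)
Detected image corners:
  c0 = (128.772387, 419.432017) px
  c1 = (313.285546, 443.019793) px
  c2 = (332.310171, 251.306668) px
  c3 = (147.864231, 233.162054) px
Planar DLT: solve 8×8 A·h = b for H (H[2,2]=1):
  H  [+801.45598 -89.27944 +229.26233]
  H  [+50.83906 +846.13033 +336.42578]
  H  [-0.12809 -0.01487 +1.00000]
B = K⁻¹H; ‖b₁‖=0.991479, ‖b₂‖=0.991479; λ = 2/(‖b₁‖+‖b₂‖) = 1.008594, sign → tz>0 ⇒ λ=+1.008594
r₁ = λ·B[:,0] = (+0.98694,+0.09623,-0.12919); r₂ = λ·B[:,1] = (-0.09897,+0.99498,-0.01500)
r₃ = r₁×r₂ = (+0.12710,+0.02759,+0.99151); SVD([r₁ r₂ r₃]) → R = UVᵀ:
  R  [+0.98694 -0.09897 +0.12710]
  R  [+0.09623 +0.99498 +0.02759]
  R  [-0.12919 -0.01500 +0.99151]
t = (-0.10780, +0.10740, +1.00859) m
tr R = 2.973422; θ = arccos((tr R − 1)/2) = 0.163208 rad = 9.351°
axis k = ((R−Rᵀ)₃₂, (R−Rᵀ)₁₃, (R−Rᵀ)₂₁) / (2 sinθ) = (-0.131075, +0.788674, +0.600676)
rvec = θ·k = (-0.021392, +0.128718, +0.098035)

rvec=(-0.0214, 0.1287, 0.0980) tvec=(-0.1078, 0.1074, 1.0086)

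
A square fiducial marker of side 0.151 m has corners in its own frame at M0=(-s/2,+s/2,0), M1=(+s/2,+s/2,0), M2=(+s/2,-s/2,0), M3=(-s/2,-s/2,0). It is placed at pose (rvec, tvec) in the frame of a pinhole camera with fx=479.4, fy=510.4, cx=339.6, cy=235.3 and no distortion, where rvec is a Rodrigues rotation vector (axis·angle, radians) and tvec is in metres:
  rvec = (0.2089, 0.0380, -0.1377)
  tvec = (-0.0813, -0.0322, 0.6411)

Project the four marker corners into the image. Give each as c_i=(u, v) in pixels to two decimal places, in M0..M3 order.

c0=(234.02, 274.67) c1=(342.55, 259.52) c2=(326.38, 140.62) c3=(212.73, 157.99)

Intrinsics K: fx=479.4, fy=510.4, cx=339.6, cy=235.3
Marker side s = 0.151 m; corners in marker frame (Z=0):
  M0 = (-0.0755, +0.0755, 0)
  M1 = (+0.0755, +0.0755, 0)
  M2 = (+0.0755, -0.0755, 0)
  M3 = (-0.0755, -0.0755, 0)
rvec = (0.2089, 0.0380, -0.1377), |rvec| = θ = 0.25307 rad = 14.500°
Rodrigues: sinθ=0.25038, 1−cosθ=0.03185; R = I + sinθ·[k]× + (1−cosθ)·[k]×²:
    [+0.98985 +0.14018 +0.02329]
    [-0.13229 +0.96887 -0.20928]
    [-0.05190 +0.20407 +0.97758]
t = (-0.0813, -0.0322, 0.6411) m
M0: Pc = R·M0+t = (-0.14545, +0.05094, +0.66043); u = 479.4·(-0.14545)/0.66043 + 339.6 = 234.0186, v = 510.4·(+0.05094)/0.66043 + 235.3 = 274.6659
M1: Pc = R·M1+t = (+0.00402, +0.03096, +0.65259); u = 479.4·(+0.00402)/0.65259 + 339.6 = 342.5514, v = 510.4·(+0.03096)/0.65259 + 235.3 = 259.5157
M2: Pc = R·M2+t = (-0.01715, -0.11534, +0.62177); u = 479.4·(-0.01715)/0.62177 + 339.6 = 326.3770, v = 510.4·(-0.11534)/0.62177 + 235.3 = 140.6224
M3: Pc = R·M3+t = (-0.16662, -0.09536, +0.62961); u = 479.4·(-0.16662)/0.62961 + 339.6 = 212.7336, v = 510.4·(-0.09536)/0.62961 + 235.3 = 157.9941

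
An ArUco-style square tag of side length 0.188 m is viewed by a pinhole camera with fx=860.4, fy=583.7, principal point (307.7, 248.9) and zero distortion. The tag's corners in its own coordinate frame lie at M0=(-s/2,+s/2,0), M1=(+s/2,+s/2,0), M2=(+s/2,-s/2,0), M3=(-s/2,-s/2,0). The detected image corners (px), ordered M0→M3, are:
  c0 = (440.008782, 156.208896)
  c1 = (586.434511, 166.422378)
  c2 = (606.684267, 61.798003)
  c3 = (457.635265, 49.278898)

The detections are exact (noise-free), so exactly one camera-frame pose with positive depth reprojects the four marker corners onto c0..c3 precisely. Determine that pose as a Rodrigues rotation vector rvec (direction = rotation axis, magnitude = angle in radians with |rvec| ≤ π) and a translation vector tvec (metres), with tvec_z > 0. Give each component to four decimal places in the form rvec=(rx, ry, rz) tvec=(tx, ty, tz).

rvec=(0.1190, -0.1053, 0.0894) tvec=(0.2643, -0.2527, 1.0545)

Intrinsics K: fx=860.4, fy=583.7, cx=307.7, cy=248.9
Marker side s = 0.188 m; corners in marker frame (Z=0):
  M0 = (-0.0940, +0.0940, 0)
  M1 = (+0.0940, +0.0940, 0)
  M2 = (+0.0940, -0.0940, 0)
  M3 = (-0.0940, -0.0940, 0)
Detected image corners:
  c0 = (440.008782, 156.208896) px
  c1 = (586.434511, 166.422378) px
  c2 = (606.684267, 61.798003) px
  c3 = (457.635265, 49.278898) px
Planar DLT: solve 8×8 A·h = b for H (H[2,2]=1):
  H  [+840.31171 -44.44369 +523.31934]
  H  [+71.71176 +574.27567 +109.01885]
  H  [+0.10435 +0.10783 +1.00000]
B = K⁻¹H; ‖b₁‖=0.948354, ‖b₂‖=0.948354; λ = 2/(‖b₁‖+‖b₂‖) = 1.054458, sign → tz>0 ⇒ λ=+1.054458
r₁ = λ·B[:,0] = (+0.99049,+0.08263,+0.11004); r₂ = λ·B[:,1] = (-0.09513,+0.98895,+0.11370)
r₃ = r₁×r₂ = (-0.09943,-0.12308,+0.98740); SVD([r₁ r₂ r₃]) → R = UVᵀ:
  R  [+0.99049 -0.09513 -0.09943]
  R  [+0.08263 +0.98895 -0.12308]
  R  [+0.11004 +0.11370 +0.98740]
t = (+0.26425, -0.25270, +1.05446) m
tr R = 2.966841; θ = arccos((tr R − 1)/2) = 0.182350 rad = 10.448°
axis k = ((R−Rᵀ)₃₂, (R−Rᵀ)₁₃, (R−Rᵀ)₂₁) / (2 sinθ) = (+0.652863, -0.577547, +0.490112)
rvec = θ·k = (+0.119049, -0.105316, +0.089372)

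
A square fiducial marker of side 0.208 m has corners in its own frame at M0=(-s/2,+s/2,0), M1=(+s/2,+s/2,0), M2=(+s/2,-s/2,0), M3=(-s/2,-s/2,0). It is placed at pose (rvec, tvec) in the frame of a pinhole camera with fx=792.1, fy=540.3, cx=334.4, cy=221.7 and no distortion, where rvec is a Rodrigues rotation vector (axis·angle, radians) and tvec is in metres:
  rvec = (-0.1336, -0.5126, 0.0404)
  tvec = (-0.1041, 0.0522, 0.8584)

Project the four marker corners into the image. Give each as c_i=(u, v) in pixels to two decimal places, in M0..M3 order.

c0=(139.55, 322.28) c1=(321.95, 319.95) c2=(323.25, 196.35) c3=(147.35, 183.39)

Intrinsics K: fx=792.1, fy=540.3, cx=334.4, cy=221.7
Marker side s = 0.208 m; corners in marker frame (Z=0):
  M0 = (-0.1040, +0.1040, 0)
  M1 = (+0.1040, +0.1040, 0)
  M2 = (+0.1040, -0.1040, 0)
  M3 = (-0.1040, -0.1040, 0)
rvec = (-0.1336, -0.5126, 0.0404), |rvec| = θ = 0.53126 rad = 30.439°
Rodrigues: sinθ=0.50662, 1−cosθ=0.13783; R = I + sinθ·[k]× + (1−cosθ)·[k]×²:
    [+0.87088 -0.00508 -0.49146]
    [+0.07197 +0.99049 +0.11729]
    [+0.48619 -0.13752 +0.86297]
t = (-0.1041, 0.0522, 0.8584) m
M0: Pc = R·M0+t = (-0.19520, +0.14773, +0.79353); u = 792.1·(-0.19520)/0.79353 + 334.4 = 139.5523, v = 540.3·(+0.14773)/0.79353 + 221.7 = 322.2831
M1: Pc = R·M1+t = (-0.01406, +0.16270, +0.89466); u = 792.1·(-0.01406)/0.89466 + 334.4 = 321.9549, v = 540.3·(+0.16270)/0.89466 + 221.7 = 319.9543
M2: Pc = R·M2+t = (-0.01300, -0.04333, +0.92327); u = 792.1·(-0.01300)/0.92327 + 334.4 = 323.2474, v = 540.3·(-0.04333)/0.92327 + 221.7 = 196.3456
M3: Pc = R·M3+t = (-0.19414, -0.05830, +0.82214); u = 792.1·(-0.19414)/0.82214 + 334.4 = 147.3499, v = 540.3·(-0.05830)/0.82214 + 221.7 = 183.3889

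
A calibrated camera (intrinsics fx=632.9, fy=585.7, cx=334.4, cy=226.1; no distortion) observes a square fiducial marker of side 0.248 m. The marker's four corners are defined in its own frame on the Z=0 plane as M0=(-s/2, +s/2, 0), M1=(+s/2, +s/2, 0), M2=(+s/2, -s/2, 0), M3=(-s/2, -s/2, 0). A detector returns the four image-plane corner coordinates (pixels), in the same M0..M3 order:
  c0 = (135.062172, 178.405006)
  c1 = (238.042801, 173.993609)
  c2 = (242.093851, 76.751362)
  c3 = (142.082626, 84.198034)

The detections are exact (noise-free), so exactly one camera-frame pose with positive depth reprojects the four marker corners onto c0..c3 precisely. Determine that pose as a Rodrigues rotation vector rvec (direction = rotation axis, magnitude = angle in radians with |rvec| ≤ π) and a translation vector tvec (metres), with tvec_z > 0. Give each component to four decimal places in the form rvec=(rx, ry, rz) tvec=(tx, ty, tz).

Intrinsics K: fx=632.9, fy=585.7, cx=334.4, cy=226.1
Marker side s = 0.248 m; corners in marker frame (Z=0):
  M0 = (-0.1240, +0.1240, 0)
  M1 = (+0.1240, +0.1240, 0)
  M2 = (+0.1240, -0.1240, 0)
  M3 = (-0.1240, -0.1240, 0)
Detected image corners:
  c0 = (135.062172, 178.405006) px
  c1 = (238.042801, 173.993609) px
  c2 = (242.093851, 76.751362) px
  c3 = (142.082626, 84.198034) px
Planar DLT: solve 8×8 A·h = b for H (H[2,2]=1):
  H  [+383.48880 -46.15666 +188.50996]
  H  [-41.40778 +369.79428 +127.64282]
  H  [-0.13562 -0.12537 +1.00000]
B = K⁻¹H; ‖b₁‖=0.691263, ‖b₂‖=0.691263; λ = 2/(‖b₁‖+‖b₂‖) = 1.446627, sign → tz>0 ⇒ λ=+1.446627
r₁ = λ·B[:,0] = (+0.98021,-0.02654,-0.19619); r₂ = λ·B[:,1] = (-0.00968,+0.98337,-0.18136)
r₃ = r₁×r₂ = (+0.19774,+0.17967,+0.96365); SVD([r₁ r₂ r₃]) → R = UVᵀ:
  R  [+0.98021 -0.00968 +0.19774]
  R  [-0.02654 +0.98337 +0.17967]
  R  [-0.19619 -0.18136 +0.96365]
t = (-0.33346, -0.24318, +1.44663) m
tr R = 2.927223; θ = arccos((tr R − 1)/2) = 0.270596 rad = 15.504°
axis k = ((R−Rᵀ)₃₂, (R−Rᵀ)₁₃, (R−Rᵀ)₂₁) / (2 sinθ) = (-0.675304, +0.736865, -0.031533)
rvec = θ·k = (-0.182735, +0.199393, -0.008533)

rvec=(-0.1827, 0.1994, -0.0085) tvec=(-0.3335, -0.2432, 1.4466)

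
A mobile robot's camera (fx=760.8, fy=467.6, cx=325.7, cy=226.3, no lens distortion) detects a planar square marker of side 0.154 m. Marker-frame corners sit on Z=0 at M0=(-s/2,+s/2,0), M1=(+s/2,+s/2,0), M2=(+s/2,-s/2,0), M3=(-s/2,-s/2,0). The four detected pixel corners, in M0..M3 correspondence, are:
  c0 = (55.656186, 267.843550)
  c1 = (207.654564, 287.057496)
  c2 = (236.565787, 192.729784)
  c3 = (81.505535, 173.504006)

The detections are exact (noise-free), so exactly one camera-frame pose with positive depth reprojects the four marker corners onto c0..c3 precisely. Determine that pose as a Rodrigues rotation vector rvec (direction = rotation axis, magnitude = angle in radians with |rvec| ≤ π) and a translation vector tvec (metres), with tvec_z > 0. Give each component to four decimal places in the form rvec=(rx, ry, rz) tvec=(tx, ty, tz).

rvec=(0.0911, 0.0276, 0.1989) tvec=(-0.1768, 0.0070, 0.7446)

Intrinsics K: fx=760.8, fy=467.6, cx=325.7, cy=226.3
Marker side s = 0.154 m; corners in marker frame (Z=0):
  M0 = (-0.0770, +0.0770, 0)
  M1 = (+0.0770, +0.0770, 0)
  M2 = (+0.0770, -0.0770, 0)
  M3 = (-0.0770, -0.0770, 0)
Detected image corners:
  c0 = (55.656186, 267.843550) px
  c1 = (207.654564, 287.057496) px
  c2 = (236.565787, 192.729784) px
  c3 = (81.505535, 173.504006) px
Planar DLT: solve 8×8 A·h = b for H (H[2,2]=1):
  H  [+993.26157 -159.59227 +145.06780]
  H  [+119.12188 +641.36489 +230.71980]
  H  [-0.02467 +0.12510 +1.00000]
B = K⁻¹H; ‖b₁‖=1.343088, ‖b₂‖=1.343088; λ = 2/(‖b₁‖+‖b₂‖) = 0.744553, sign → tz>0 ⇒ λ=+0.744553
r₁ = λ·B[:,0] = (+0.97992,+0.19857,-0.01837); r₂ = λ·B[:,1] = (-0.19606,+0.97616,+0.09314)
r₃ = r₁×r₂ = (+0.03643,-0.08767,+0.99548); SVD([r₁ r₂ r₃]) → R = UVᵀ:
  R  [+0.97992 -0.19606 +0.03643]
  R  [+0.19857 +0.97616 -0.08767]
  R  [-0.01837 +0.09314 +0.99548]
t = (-0.17677, +0.00704, +0.74455) m
tr R = 2.951556; θ = arccos((tr R − 1)/2) = 0.220546 rad = 12.636°
axis k = ((R−Rᵀ)₃₂, (R−Rᵀ)₁₃, (R−Rᵀ)₂₁) / (2 sinθ) = (+0.413272, +0.125250, +0.901953)
rvec = θ·k = (+0.091145, +0.027623, +0.198922)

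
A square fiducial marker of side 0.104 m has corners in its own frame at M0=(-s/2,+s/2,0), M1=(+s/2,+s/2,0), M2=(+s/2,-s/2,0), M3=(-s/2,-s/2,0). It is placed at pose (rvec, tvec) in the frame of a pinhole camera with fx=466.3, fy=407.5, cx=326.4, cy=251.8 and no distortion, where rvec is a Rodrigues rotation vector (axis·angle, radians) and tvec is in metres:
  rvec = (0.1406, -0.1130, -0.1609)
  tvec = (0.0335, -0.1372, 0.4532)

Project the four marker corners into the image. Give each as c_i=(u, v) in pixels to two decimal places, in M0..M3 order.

c0=(316.55, 182.33) c1=(418.81, 168.68) c2=(405.67, 73.95) c3=(299.52, 85.82)

Intrinsics K: fx=466.3, fy=407.5, cx=326.4, cy=251.8
Marker side s = 0.104 m; corners in marker frame (Z=0):
  M0 = (-0.0520, +0.0520, 0)
  M1 = (+0.0520, +0.0520, 0)
  M2 = (+0.0520, -0.0520, 0)
  M3 = (-0.0520, -0.0520, 0)
rvec = (0.1406, -0.1130, -0.1609), |rvec| = θ = 0.24172 rad = 13.849°
Rodrigues: sinθ=0.23937, 1−cosθ=0.02907; R = I + sinθ·[k]× + (1−cosθ)·[k]×²:
    [+0.98077 +0.15143 -0.12316]
    [-0.16724 +0.97728 -0.13019]
    [+0.10065 +0.14828 +0.98381]
t = (0.0335, -0.1372, 0.4532) m
M0: Pc = R·M0+t = (-0.00963, -0.07768, +0.45568); u = 466.3·(-0.00963)/0.45568 + 326.4 = 316.5503, v = 407.5·(-0.07768)/0.45568 + 251.8 = 182.3286
M1: Pc = R·M1+t = (+0.09237, -0.09508, +0.46614); u = 466.3·(+0.09237)/0.46614 + 326.4 = 418.8051, v = 407.5·(-0.09508)/0.46614 + 251.8 = 168.6835
M2: Pc = R·M2+t = (+0.07663, -0.19672, +0.45072); u = 466.3·(+0.07663)/0.45072 + 326.4 = 405.6735, v = 407.5·(-0.19672)/0.45072 + 251.8 = 73.9491
M3: Pc = R·M3+t = (-0.02537, -0.17932, +0.44026); u = 466.3·(-0.02537)/0.44026 + 326.4 = 299.5247, v = 407.5·(-0.17932)/0.44026 + 251.8 = 85.8198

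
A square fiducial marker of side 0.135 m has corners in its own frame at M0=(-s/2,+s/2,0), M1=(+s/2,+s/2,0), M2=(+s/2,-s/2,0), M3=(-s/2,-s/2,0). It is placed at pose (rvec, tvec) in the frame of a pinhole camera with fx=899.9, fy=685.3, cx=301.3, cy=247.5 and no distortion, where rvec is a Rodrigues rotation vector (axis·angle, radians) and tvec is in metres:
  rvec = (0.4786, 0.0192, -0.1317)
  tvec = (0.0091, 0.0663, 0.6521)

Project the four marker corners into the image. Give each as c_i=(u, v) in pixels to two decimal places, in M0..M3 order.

Intrinsics K: fx=899.9, fy=685.3, cx=301.3, cy=247.5
Marker side s = 0.135 m; corners in marker frame (Z=0):
  M0 = (-0.0675, +0.0675, 0)
  M1 = (+0.0675, +0.0675, 0)
  M2 = (+0.0675, -0.0675, 0)
  M3 = (-0.0675, -0.0675, 0)
rvec = (0.4786, 0.0192, -0.1317), |rvec| = θ = 0.49676 rad = 28.462°
Rodrigues: sinθ=0.47658, 1−cosθ=0.12087; R = I + sinθ·[k]× + (1−cosθ)·[k]×²:
    [+0.99132 +0.13085 -0.01245]
    [-0.12185 +0.87931 -0.46040]
    [-0.04929 +0.45792 +0.88763]
t = (0.0091, 0.0663, 0.6521) m
M0: Pc = R·M0+t = (-0.04898, +0.13388, +0.68634); u = 899.9·(-0.04898)/0.68634 + 301.3 = 237.0766, v = 685.3·(+0.13388)/0.68634 + 247.5 = 381.1761
M1: Pc = R·M1+t = (+0.08485, +0.11743, +0.67968); u = 899.9·(+0.08485)/0.67968 + 301.3 = 413.6372, v = 685.3·(+0.11743)/0.67968 + 247.5 = 365.8993
M2: Pc = R·M2+t = (+0.06718, -0.00128, +0.61786); u = 899.9·(+0.06718)/0.61786 + 301.3 = 399.1486, v = 685.3·(-0.00128)/0.61786 + 247.5 = 246.0822
M3: Pc = R·M3+t = (-0.06665, +0.01517, +0.62452); u = 899.9·(-0.06665)/0.62452 + 301.3 = 205.2652, v = 685.3·(+0.01517)/0.62452 + 247.5 = 264.1479

c0=(237.08, 381.18) c1=(413.64, 365.90) c2=(399.15, 246.08) c3=(205.27, 264.15)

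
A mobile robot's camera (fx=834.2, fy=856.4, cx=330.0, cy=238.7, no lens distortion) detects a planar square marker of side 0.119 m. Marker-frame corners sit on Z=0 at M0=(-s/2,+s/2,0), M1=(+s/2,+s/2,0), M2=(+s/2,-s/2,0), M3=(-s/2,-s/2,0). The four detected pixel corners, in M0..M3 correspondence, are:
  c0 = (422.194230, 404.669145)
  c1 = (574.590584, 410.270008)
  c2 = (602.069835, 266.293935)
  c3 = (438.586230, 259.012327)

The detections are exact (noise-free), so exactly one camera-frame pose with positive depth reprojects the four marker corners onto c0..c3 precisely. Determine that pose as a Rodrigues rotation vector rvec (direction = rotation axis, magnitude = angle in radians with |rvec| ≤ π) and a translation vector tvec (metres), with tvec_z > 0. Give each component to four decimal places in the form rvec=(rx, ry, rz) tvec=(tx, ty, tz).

rvec=(0.3836, -0.0351, 0.0520) tvec=(0.1337, 0.0719, 0.6221)

Intrinsics K: fx=834.2, fy=856.4, cx=330.0, cy=238.7
Marker side s = 0.119 m; corners in marker frame (Z=0):
  M0 = (-0.0595, +0.0595, 0)
  M1 = (+0.0595, +0.0595, 0)
  M2 = (+0.0595, -0.0595, 0)
  M3 = (-0.0595, -0.0595, 0)
Detected image corners:
  c0 = (422.194230, 404.669145) px
  c1 = (574.590584, 410.270008) px
  c2 = (602.069835, 266.293935) px
  c3 = (438.586230, 259.012327) px
Planar DLT: solve 8×8 A·h = b for H (H[2,2]=1):
  H  [+1361.65438 +120.95907 +509.30175]
  H  [+77.61636 +1417.86797 +337.65882]
  H  [+0.07085 +0.59975 +1.00000]
B = K⁻¹H; ‖b₁‖=1.607386, ‖b₂‖=1.607386; λ = 2/(‖b₁‖+‖b₂‖) = 0.622128, sign → tz>0 ⇒ λ=+0.622128
r₁ = λ·B[:,0] = (+0.99805,+0.04410,+0.04408); r₂ = λ·B[:,1] = (-0.05739,+0.92601,+0.37312)
r₃ = r₁×r₂ = (-0.02436,-0.37492,+0.92674); SVD([r₁ r₂ r₃]) → R = UVᵀ:
  R  [+0.99805 -0.05739 -0.02436]
  R  [+0.04410 +0.92601 -0.37492]
  R  [+0.04408 +0.37312 +0.92674]
t = (+0.13372, +0.07189, +0.62213) m
tr R = 2.850795; θ = arccos((tr R − 1)/2) = 0.388713 rad = 22.272°
axis k = ((R−Rᵀ)₃₂, (R−Rᵀ)₁₃, (R−Rᵀ)₂₁) / (2 sinθ) = (+0.986873, -0.090297, +0.133895)
rvec = θ·k = (+0.383611, -0.035100, +0.052047)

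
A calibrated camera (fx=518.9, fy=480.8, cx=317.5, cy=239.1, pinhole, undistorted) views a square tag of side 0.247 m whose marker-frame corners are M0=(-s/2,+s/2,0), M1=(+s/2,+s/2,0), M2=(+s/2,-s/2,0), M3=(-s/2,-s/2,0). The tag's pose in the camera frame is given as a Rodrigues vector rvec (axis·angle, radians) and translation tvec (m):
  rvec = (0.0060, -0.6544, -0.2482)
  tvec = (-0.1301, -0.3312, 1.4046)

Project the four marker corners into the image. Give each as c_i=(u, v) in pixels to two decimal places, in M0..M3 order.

c0=(241.41, 173.50) c1=(314.83, 161.68) c2=(295.02, 82.12) c3=(218.22, 85.17)

Intrinsics K: fx=518.9, fy=480.8, cx=317.5, cy=239.1
Marker side s = 0.247 m; corners in marker frame (Z=0):
  M0 = (-0.1235, +0.1235, 0)
  M1 = (+0.1235, +0.1235, 0)
  M2 = (+0.1235, -0.1235, 0)
  M3 = (-0.1235, -0.1235, 0)
rvec = (0.0060, -0.6544, -0.2482), |rvec| = θ = 0.69991 rad = 40.102°
Rodrigues: sinθ=0.64415, 1−cosθ=0.23510; R = I + sinθ·[k]× + (1−cosθ)·[k]×²:
    [+0.76492 +0.22654 -0.60298]
    [-0.23031 +0.97042 +0.07243]
    [+0.60155 +0.08347 +0.79446]
t = (-0.1301, -0.3312, 1.4046) m
M0: Pc = R·M0+t = (-0.19659, -0.18291, +1.34062); u = 518.9·(-0.19659)/1.34062 + 317.5 = 241.4081, v = 480.8·(-0.18291)/1.34062 + 239.1 = 173.5010
M1: Pc = R·M1+t = (-0.00766, -0.23980, +1.48920); u = 518.9·(-0.00766)/1.48920 + 317.5 = 314.8327, v = 480.8·(-0.23980)/1.48920 + 239.1 = 161.6797
M2: Pc = R·M2+t = (-0.06361, -0.47949, +1.46858); u = 518.9·(-0.06361)/1.46858 + 317.5 = 295.0241, v = 480.8·(-0.47949)/1.46858 + 239.1 = 82.1195
M3: Pc = R·M3+t = (-0.25254, -0.42260, +1.32000); u = 518.9·(-0.25254)/1.32000 + 317.5 = 218.2231, v = 480.8·(-0.42260)/1.32000 + 239.1 = 85.1699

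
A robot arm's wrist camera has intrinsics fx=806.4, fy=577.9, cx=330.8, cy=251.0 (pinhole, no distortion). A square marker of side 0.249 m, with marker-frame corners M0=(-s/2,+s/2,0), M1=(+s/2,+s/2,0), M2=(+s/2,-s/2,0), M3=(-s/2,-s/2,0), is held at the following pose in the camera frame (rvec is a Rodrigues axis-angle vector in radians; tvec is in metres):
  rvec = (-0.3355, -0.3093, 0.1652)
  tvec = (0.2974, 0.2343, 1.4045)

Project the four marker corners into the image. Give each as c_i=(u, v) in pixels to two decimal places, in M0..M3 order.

c0=(432.22, 392.11) c1=(562.60, 406.93) c2=(563.69, 307.35) c3=(441.34, 288.69)

Intrinsics K: fx=806.4, fy=577.9, cx=330.8, cy=251.0
Marker side s = 0.249 m; corners in marker frame (Z=0):
  M0 = (-0.1245, +0.1245, 0)
  M1 = (+0.1245, +0.1245, 0)
  M2 = (+0.1245, -0.1245, 0)
  M3 = (-0.1245, -0.1245, 0)
rvec = (-0.3355, -0.3093, 0.1652), |rvec| = θ = 0.48530 rad = 27.806°
Rodrigues: sinθ=0.46648, 1−cosθ=0.11547; R = I + sinθ·[k]× + (1−cosθ)·[k]×²:
    [+0.93972 -0.10792 -0.32447]
    [+0.20967 +0.93144 +0.29743]
    [+0.27013 -0.34754 +0.89791]
t = (0.2974, 0.2343, 1.4045) m
M0: Pc = R·M0+t = (+0.16697, +0.32416, +1.32760); u = 806.4·(+0.16697)/1.32760 + 330.8 = 432.2192, v = 577.9·(+0.32416)/1.32760 + 251.0 = 392.1059
M1: Pc = R·M1+t = (+0.40096, +0.37637, +1.39486); u = 806.4·(+0.40096)/1.39486 + 330.8 = 562.6031, v = 577.9·(+0.37637)/1.39486 + 251.0 = 406.9312
M2: Pc = R·M2+t = (+0.42783, +0.14444, +1.48140); u = 806.4·(+0.42783)/1.48140 + 330.8 = 563.6897, v = 577.9·(+0.14444)/1.48140 + 251.0 = 307.3465
M3: Pc = R·M3+t = (+0.19384, +0.09223, +1.41414); u = 806.4·(+0.19384)/1.41414 + 330.8 = 441.3360, v = 577.9·(+0.09223)/1.41414 + 251.0 = 288.6918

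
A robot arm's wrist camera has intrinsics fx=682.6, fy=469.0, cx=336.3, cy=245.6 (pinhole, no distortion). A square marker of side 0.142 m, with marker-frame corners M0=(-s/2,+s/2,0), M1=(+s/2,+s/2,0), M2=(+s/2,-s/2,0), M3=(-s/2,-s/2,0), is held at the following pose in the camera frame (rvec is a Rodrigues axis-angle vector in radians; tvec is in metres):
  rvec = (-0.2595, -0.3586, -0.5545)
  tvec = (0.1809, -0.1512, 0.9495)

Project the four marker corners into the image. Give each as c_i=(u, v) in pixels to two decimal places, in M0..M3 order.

c0=(459.22, 214.73) c1=(531.26, 184.56) c2=(472.93, 130.51) c3=(398.91, 156.74)

Intrinsics K: fx=682.6, fy=469.0, cx=336.3, cy=245.6
Marker side s = 0.142 m; corners in marker frame (Z=0):
  M0 = (-0.0710, +0.0710, 0)
  M1 = (+0.0710, +0.0710, 0)
  M2 = (+0.0710, -0.0710, 0)
  M3 = (-0.0710, -0.0710, 0)
rvec = (-0.2595, -0.3586, -0.5545), |rvec| = θ = 0.70951 rad = 40.652°
Rodrigues: sinθ=0.65146, 1−cosθ=0.24132; R = I + sinθ·[k]× + (1−cosθ)·[k]×²:
    [+0.79096 +0.55374 -0.26028]
    [-0.46453 +0.82033 +0.33359]
    [+0.39824 -0.14295 +0.90607]
t = (0.1809, -0.1512, 0.9495) m
M0: Pc = R·M0+t = (+0.16406, -0.05998, +0.91108); u = 682.6·(+0.16406)/0.91108 + 336.3 = 459.2158, v = 469.0·(-0.05998)/0.91108 + 245.6 = 214.7260
M1: Pc = R·M1+t = (+0.27637, -0.12594, +0.96763); u = 682.6·(+0.27637)/0.96763 + 336.3 = 531.2648, v = 469.0·(-0.12594)/0.96763 + 245.6 = 184.5588
M2: Pc = R·M2+t = (+0.19774, -0.24242, +0.98792); u = 682.6·(+0.19774)/0.98792 + 336.3 = 472.9290, v = 469.0·(-0.24242)/0.98792 + 245.6 = 130.5132
M3: Pc = R·M3+t = (+0.08543, -0.17646, +0.93137); u = 682.6·(+0.08543)/0.93137 + 336.3 = 398.9083, v = 469.0·(-0.17646)/0.93137 + 245.6 = 156.7414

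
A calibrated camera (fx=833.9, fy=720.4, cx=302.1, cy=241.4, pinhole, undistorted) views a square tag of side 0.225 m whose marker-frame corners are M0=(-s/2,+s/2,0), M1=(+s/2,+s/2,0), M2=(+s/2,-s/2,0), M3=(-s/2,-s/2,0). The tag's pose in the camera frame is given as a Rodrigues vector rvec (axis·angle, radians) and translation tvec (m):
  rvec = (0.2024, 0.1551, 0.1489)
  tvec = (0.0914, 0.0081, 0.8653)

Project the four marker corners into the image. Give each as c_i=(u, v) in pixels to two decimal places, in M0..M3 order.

c0=(271.42, 320.10) c1=(480.20, 353.01) c2=(520.23, 169.35) c3=(298.44, 141.26)

Intrinsics K: fx=833.9, fy=720.4, cx=302.1, cy=241.4
Marker side s = 0.225 m; corners in marker frame (Z=0):
  M0 = (-0.1125, +0.1125, 0)
  M1 = (+0.1125, +0.1125, 0)
  M2 = (+0.1125, -0.1125, 0)
  M3 = (-0.1125, -0.1125, 0)
rvec = (0.2024, 0.1551, 0.1489), |rvec| = θ = 0.29528 rad = 16.919°
Rodrigues: sinθ=0.29101, 1−cosθ=0.04328; R = I + sinθ·[k]× + (1−cosθ)·[k]×²:
    [+0.97705 -0.13116 +0.16782]
    [+0.16233 +0.96866 -0.18801]
    [-0.13790 +0.21094 +0.96772]
t = (0.0914, 0.0081, 0.8653) m
M0: Pc = R·M0+t = (-0.03327, +0.09881, +0.90454); u = 833.9·(-0.03327)/0.90454 + 302.1 = 271.4243, v = 720.4·(+0.09881)/0.90454 + 241.4 = 320.0965
M1: Pc = R·M1+t = (+0.18656, +0.13534, +0.87352); u = 833.9·(+0.18656)/0.87352 + 302.1 = 480.2015, v = 720.4·(+0.13534)/0.87352 + 241.4 = 353.0134
M2: Pc = R·M2+t = (+0.21607, -0.08261, +0.82606); u = 833.9·(+0.21607)/0.82606 + 302.1 = 520.2261, v = 720.4·(-0.08261)/0.82606 + 241.4 = 169.3541
M3: Pc = R·M3+t = (-0.00376, -0.11914, +0.85708); u = 833.9·(-0.00376)/0.85708 + 302.1 = 298.4391, v = 720.4·(-0.11914)/0.85708 + 241.4 = 141.2630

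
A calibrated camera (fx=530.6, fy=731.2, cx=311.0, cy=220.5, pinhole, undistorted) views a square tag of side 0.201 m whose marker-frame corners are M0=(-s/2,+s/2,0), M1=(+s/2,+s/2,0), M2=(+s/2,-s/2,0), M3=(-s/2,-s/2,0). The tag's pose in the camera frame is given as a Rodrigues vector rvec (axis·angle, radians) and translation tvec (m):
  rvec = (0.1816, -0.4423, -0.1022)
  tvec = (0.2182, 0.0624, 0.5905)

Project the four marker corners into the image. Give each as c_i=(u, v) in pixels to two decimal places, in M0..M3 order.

Intrinsics K: fx=530.6, fy=731.2, cx=311.0, cy=220.5
Marker side s = 0.201 m; corners in marker frame (Z=0):
  M0 = (-0.1005, +0.1005, 0)
  M1 = (+0.1005, +0.1005, 0)
  M2 = (+0.1005, -0.1005, 0)
  M3 = (-0.1005, -0.1005, 0)
rvec = (0.1816, -0.4423, -0.1022), |rvec| = θ = 0.48893 rad = 28.014°
Rodrigues: sinθ=0.46968, 1−cosθ=0.11716; R = I + sinθ·[k]× + (1−cosθ)·[k]×²:
    [+0.89900 +0.05881 -0.43398]
    [-0.13754 +0.97872 -0.15230]
    [+0.41579 +0.19661 +0.88796]
t = (0.2182, 0.0624, 0.5905) m
M0: Pc = R·M0+t = (+0.13376, +0.17458, +0.56847); u = 530.6·(+0.13376)/0.56847 + 311.0 = 435.8497, v = 731.2·(+0.17458)/0.56847 + 220.5 = 445.0599
M1: Pc = R·M1+t = (+0.31446, +0.14694, +0.65205); u = 530.6·(+0.31446)/0.65205 + 311.0 = 566.8905, v = 731.2·(+0.14694)/0.65205 + 220.5 = 385.2753
M2: Pc = R·M2+t = (+0.30264, -0.04978, +0.61253); u = 530.6·(+0.30264)/0.61253 + 311.0 = 573.1599, v = 731.2·(-0.04978)/0.61253 + 220.5 = 161.0705
M3: Pc = R·M3+t = (+0.12194, -0.02214, +0.52895); u = 530.6·(+0.12194)/0.52895 + 311.0 = 433.3196, v = 731.2·(-0.02214)/0.52895 + 220.5 = 189.8976

c0=(435.85, 445.06) c1=(566.89, 385.28) c2=(573.16, 161.07) c3=(433.32, 189.90)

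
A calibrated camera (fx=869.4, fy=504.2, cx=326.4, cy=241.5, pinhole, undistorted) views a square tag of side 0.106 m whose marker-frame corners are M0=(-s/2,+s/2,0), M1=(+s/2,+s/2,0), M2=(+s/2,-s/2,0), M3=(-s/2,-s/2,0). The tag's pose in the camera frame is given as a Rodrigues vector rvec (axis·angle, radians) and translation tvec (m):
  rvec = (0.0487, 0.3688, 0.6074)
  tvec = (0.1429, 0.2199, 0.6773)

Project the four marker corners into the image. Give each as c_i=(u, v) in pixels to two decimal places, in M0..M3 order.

Intrinsics K: fx=869.4, fy=504.2, cx=326.4, cy=241.5
Marker side s = 0.106 m; corners in marker frame (Z=0):
  M0 = (-0.0530, +0.0530, 0)
  M1 = (+0.0530, +0.0530, 0)
  M2 = (+0.0530, -0.0530, 0)
  M3 = (-0.0530, -0.0530, 0)
rvec = (0.0487, 0.3688, 0.6074), |rvec| = θ = 0.71226 rad = 40.810°
Rodrigues: sinθ=0.65355, 1−cosθ=0.24312; R = I + sinθ·[k]× + (1−cosθ)·[k]×²:
    [+0.75802 -0.54872 +0.35257]
    [+0.56594 +0.82206 +0.06266]
    [-0.32422 +0.15203 +0.93368]
t = (0.1429, 0.2199, 0.6773) m
M0: Pc = R·M0+t = (+0.07364, +0.23347, +0.70254); u = 869.4·(+0.07364)/0.70254 + 326.4 = 417.5332, v = 504.2·(+0.23347)/0.70254 + 241.5 = 409.0601
M1: Pc = R·M1+t = (+0.15399, +0.29346, +0.66817); u = 869.4·(+0.15399)/0.66817 + 326.4 = 526.7690, v = 504.2·(+0.29346)/0.66817 + 241.5 = 462.9462
M2: Pc = R·M2+t = (+0.21216, +0.20633, +0.65206); u = 869.4·(+0.21216)/0.65206 + 326.4 = 609.2729, v = 504.2·(+0.20633)/0.65206 + 241.5 = 401.0397
M3: Pc = R·M3+t = (+0.13181, +0.14634, +0.68643); u = 869.4·(+0.13181)/0.68643 + 326.4 = 493.3418, v = 504.2·(+0.14634)/0.68643 + 241.5 = 348.9881

c0=(417.53, 409.06) c1=(526.77, 462.95) c2=(609.27, 401.04) c3=(493.34, 348.99)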